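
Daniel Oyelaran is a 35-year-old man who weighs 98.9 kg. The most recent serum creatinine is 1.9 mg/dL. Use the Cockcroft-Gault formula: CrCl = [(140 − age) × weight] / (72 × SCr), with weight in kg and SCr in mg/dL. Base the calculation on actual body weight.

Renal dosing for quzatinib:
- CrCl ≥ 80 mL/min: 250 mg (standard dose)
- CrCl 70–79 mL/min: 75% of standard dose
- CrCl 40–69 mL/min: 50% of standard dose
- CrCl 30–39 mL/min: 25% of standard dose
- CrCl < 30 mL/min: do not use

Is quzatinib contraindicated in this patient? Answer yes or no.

CrCl = (140 − 35) × 98.9 / (72 × 1.9) = 10384.5 / 136.80 ≈ 75.9 mL/min
CrCl ≈ 76 mL/min, which is ≥ 30 mL/min.

no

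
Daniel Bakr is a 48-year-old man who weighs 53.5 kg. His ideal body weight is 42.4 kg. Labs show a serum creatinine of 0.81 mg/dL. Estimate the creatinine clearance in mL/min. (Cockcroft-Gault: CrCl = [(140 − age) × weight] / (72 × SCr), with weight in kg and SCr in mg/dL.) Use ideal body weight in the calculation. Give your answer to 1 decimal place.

CrCl = (140 − 48) × 42.4 / (72 × 0.81) = 3900.8 / 58.32 ≈ 66.9 mL/min

66.9 mL/min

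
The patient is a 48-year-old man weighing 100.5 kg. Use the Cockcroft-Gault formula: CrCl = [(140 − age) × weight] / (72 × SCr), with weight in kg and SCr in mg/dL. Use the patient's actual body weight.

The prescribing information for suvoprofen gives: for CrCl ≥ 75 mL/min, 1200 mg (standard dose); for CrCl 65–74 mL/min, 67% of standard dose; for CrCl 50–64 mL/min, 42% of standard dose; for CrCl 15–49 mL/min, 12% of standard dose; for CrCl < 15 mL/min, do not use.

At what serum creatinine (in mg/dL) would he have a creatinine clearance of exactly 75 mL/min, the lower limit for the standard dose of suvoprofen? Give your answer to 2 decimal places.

Standard dose requires CrCl ≥ 75 mL/min.
Set (140 − 48) × 100.5 / (72 × SCr) = 75
SCr = (140 − 48) × 100.5 / (72 × 75) = 1.712 mg/dL

1.71 mg/dL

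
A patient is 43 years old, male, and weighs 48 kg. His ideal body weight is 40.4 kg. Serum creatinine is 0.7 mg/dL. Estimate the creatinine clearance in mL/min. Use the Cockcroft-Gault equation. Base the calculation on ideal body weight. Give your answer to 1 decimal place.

CrCl = (140 − 43) × 40.4 / (72 × 0.7) = 3918.8 / 50.40 ≈ 77.8 mL/min

77.8 mL/min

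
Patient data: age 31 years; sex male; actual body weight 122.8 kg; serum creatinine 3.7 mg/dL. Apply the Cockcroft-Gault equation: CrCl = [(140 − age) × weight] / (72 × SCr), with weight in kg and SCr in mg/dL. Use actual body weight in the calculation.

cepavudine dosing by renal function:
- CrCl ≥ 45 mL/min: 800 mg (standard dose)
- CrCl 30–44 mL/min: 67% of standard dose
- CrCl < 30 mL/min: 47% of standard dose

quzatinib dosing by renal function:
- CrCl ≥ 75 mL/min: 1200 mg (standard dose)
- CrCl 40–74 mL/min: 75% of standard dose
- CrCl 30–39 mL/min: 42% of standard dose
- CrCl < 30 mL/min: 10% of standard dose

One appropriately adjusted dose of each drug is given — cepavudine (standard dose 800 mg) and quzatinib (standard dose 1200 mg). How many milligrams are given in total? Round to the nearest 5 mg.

1700 mg

CrCl = (140 − 31) × 122.8 / (72 × 3.7) = 13385.2 / 266.40 ≈ 50.2 mL/min
CrCl ≈ 50 mL/min.
cepavudine: ≥ 45 mL/min → 100% of 800 mg = 800 mg.
quzatinib: 40–74 mL/min → 75% of 1200 mg = 900 mg.
Total = 800 + 900 = 1700 mg.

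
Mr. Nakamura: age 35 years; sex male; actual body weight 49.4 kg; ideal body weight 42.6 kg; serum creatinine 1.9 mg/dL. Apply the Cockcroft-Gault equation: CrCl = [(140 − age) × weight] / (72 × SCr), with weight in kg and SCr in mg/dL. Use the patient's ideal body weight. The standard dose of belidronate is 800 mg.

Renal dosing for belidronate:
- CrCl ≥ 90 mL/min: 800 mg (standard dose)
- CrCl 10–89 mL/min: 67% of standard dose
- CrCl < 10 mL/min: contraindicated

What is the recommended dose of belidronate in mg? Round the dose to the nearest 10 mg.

CrCl = (140 − 35) × 42.6 / (72 × 1.9) = 4473.0 / 136.80 ≈ 32.7 mL/min
CrCl ≈ 33 mL/min → bracket 10–89 mL/min.
67% of 800 mg = 536 mg → 540 mg

540 mg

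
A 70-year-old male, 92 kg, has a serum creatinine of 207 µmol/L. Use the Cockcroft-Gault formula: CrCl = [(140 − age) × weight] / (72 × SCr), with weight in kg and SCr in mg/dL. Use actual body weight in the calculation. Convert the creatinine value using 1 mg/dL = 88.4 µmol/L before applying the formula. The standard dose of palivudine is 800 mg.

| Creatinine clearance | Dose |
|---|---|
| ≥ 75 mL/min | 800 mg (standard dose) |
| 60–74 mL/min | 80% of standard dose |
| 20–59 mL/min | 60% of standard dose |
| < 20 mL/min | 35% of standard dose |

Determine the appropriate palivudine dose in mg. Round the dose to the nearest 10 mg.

480 mg

SCr = 207 / 88.4 = 2.342 mg/dL
CrCl = (140 − 70) × 92 / (72 × 2.342) = 6440.0 / 168.62 ≈ 38.2 mL/min
CrCl ≈ 38 mL/min → bracket 20–59 mL/min.
60% of 800 mg = 480 mg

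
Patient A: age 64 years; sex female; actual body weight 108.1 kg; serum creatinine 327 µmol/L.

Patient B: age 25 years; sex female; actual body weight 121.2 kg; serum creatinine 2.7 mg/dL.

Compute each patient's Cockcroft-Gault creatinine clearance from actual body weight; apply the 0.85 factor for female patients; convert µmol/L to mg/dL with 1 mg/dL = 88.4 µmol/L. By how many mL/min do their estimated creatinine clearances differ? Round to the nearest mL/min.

Patient A: SCr = 327 / 88.4 = 3.699 mg/dL
Patient A: CrCl = (140 − 64) × 108.1 / (72 × 3.699) × 0.85 = 8215.6 / 266.33 × 0.85 ≈ 26.2 mL/min
Patient B: CrCl = (140 − 25) × 121.2 / (72 × 2.7) × 0.85 = 13938.0 / 194.40 × 0.85 ≈ 60.9 mL/min
|26.2 − 60.9| = 34.7 mL/min

35 mL/min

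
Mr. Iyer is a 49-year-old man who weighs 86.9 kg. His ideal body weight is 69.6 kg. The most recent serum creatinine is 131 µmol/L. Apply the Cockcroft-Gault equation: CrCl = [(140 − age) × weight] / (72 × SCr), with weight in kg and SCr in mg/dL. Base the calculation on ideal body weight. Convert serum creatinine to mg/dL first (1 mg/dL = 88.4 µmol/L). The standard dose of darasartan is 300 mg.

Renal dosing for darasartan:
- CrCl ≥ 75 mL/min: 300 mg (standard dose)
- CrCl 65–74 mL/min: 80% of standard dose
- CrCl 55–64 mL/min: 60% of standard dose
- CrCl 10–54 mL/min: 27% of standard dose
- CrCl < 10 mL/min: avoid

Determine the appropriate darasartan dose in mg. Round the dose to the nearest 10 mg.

SCr = 131 / 88.4 = 1.482 mg/dL
CrCl = (140 − 49) × 69.6 / (72 × 1.482) = 6333.6 / 106.70 ≈ 59.4 mL/min
CrCl ≈ 59 mL/min → bracket 55–64 mL/min.
60% of 300 mg = 180 mg

180 mg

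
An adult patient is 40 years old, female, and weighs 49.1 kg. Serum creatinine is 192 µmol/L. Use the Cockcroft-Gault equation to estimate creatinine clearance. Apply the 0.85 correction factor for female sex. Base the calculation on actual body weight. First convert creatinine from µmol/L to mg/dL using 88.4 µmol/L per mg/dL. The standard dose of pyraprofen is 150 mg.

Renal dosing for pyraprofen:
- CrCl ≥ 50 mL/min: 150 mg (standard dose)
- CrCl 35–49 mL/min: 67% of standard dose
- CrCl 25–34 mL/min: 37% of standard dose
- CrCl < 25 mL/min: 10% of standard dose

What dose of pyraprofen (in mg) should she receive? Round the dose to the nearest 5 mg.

55 mg

SCr = 192 / 88.4 = 2.172 mg/dL
CrCl = (140 − 40) × 49.1 / (72 × 2.172) × 0.85 = 4910.0 / 156.38 × 0.85 ≈ 26.7 mL/min
CrCl ≈ 27 mL/min → bracket 25–34 mL/min.
37% of 150 mg = 55.5 mg → 55 mg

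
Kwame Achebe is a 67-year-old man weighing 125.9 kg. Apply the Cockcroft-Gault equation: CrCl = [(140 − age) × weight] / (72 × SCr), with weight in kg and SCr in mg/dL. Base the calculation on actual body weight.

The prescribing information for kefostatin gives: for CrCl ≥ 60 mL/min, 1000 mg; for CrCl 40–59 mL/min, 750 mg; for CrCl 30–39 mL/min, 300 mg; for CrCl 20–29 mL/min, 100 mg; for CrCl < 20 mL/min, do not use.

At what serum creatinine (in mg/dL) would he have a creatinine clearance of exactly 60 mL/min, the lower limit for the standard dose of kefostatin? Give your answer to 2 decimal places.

Standard dose requires CrCl ≥ 60 mL/min.
Set (140 − 67) × 125.9 / (72 × SCr) = 60
SCr = (140 − 67) × 125.9 / (72 × 60) = 2.127 mg/dL

2.13 mg/dL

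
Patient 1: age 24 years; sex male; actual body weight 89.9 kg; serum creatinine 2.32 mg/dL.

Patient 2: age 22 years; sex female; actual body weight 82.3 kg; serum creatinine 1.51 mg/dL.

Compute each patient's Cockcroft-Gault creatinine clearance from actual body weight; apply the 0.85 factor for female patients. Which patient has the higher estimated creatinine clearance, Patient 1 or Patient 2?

Patient 1: CrCl = (140 − 24) × 89.9 / (72 × 2.32) = 10428.4 / 167.04 ≈ 62.4 mL/min
Patient 2: CrCl = (140 − 22) × 82.3 / (72 × 1.51) × 0.85 = 9711.4 / 108.72 × 0.85 ≈ 75.9 mL/min
62.4 vs 75.9 mL/min → Patient 2 is higher.

Patient 2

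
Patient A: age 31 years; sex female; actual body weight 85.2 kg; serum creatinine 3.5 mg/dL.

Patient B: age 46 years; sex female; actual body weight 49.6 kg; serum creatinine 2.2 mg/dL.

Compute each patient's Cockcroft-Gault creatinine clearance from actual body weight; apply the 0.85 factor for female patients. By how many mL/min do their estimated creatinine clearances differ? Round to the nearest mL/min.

Patient A: CrCl = (140 − 31) × 85.2 / (72 × 3.5) × 0.85 = 9286.8 / 252.00 × 0.85 ≈ 31.3 mL/min
Patient B: CrCl = (140 − 46) × 49.6 / (72 × 2.2) × 0.85 = 4662.4 / 158.40 × 0.85 ≈ 25.0 mL/min
|31.3 − 25.0| = 6.3 mL/min

6 mL/min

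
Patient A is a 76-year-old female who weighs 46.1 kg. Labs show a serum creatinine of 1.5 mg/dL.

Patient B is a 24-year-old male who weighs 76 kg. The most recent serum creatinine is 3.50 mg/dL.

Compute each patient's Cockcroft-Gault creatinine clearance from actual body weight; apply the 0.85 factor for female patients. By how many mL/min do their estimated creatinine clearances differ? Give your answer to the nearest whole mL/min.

12 mL/min

Patient A: CrCl = (140 − 76) × 46.1 / (72 × 1.5) × 0.85 = 2950.4 / 108.00 × 0.85 ≈ 23.2 mL/min
Patient B: CrCl = (140 − 24) × 76 / (72 × 3.5) = 8816.0 / 252.00 ≈ 35.0 mL/min
|23.2 − 35.0| = 11.8 mL/min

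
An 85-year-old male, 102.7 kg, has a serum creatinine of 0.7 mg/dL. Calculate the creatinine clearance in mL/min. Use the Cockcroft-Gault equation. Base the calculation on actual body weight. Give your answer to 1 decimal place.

112.1 mL/min

CrCl = (140 − 85) × 102.7 / (72 × 0.7) = 5648.5 / 50.40 ≈ 112.1 mL/min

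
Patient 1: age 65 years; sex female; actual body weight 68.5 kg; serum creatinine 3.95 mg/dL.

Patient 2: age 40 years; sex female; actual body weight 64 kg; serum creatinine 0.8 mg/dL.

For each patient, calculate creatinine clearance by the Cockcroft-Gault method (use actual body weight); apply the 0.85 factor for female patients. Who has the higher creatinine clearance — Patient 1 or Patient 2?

Patient 2

Patient 1: CrCl = (140 − 65) × 68.5 / (72 × 3.95) × 0.85 = 5137.5 / 284.40 × 0.85 ≈ 15.4 mL/min
Patient 2: CrCl = (140 − 40) × 64 / (72 × 0.8) × 0.85 = 6400.0 / 57.60 × 0.85 ≈ 94.4 mL/min
15.4 vs 94.4 mL/min → Patient 2 is higher.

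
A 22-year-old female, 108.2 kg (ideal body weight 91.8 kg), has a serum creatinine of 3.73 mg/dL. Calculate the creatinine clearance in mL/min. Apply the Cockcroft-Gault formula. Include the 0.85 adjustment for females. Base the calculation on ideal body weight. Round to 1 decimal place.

CrCl = (140 − 22) × 91.8 / (72 × 3.73) × 0.85 = 10832.4 / 268.56 × 0.85 ≈ 34.3 mL/min

34.3 mL/min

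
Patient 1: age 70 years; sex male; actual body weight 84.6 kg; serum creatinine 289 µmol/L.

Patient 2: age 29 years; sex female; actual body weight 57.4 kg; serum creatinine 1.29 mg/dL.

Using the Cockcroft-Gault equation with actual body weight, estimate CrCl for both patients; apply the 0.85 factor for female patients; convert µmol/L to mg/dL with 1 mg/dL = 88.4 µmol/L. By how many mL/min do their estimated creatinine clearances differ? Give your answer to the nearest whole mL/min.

33 mL/min

Patient 1: SCr = 289 / 88.4 = 3.269 mg/dL
Patient 1: CrCl = (140 − 70) × 84.6 / (72 × 3.269) = 5922.0 / 235.37 ≈ 25.2 mL/min
Patient 2: CrCl = (140 − 29) × 57.4 / (72 × 1.29) × 0.85 = 6371.4 / 92.88 × 0.85 ≈ 58.3 mL/min
|25.2 − 58.3| = 33.1 mL/min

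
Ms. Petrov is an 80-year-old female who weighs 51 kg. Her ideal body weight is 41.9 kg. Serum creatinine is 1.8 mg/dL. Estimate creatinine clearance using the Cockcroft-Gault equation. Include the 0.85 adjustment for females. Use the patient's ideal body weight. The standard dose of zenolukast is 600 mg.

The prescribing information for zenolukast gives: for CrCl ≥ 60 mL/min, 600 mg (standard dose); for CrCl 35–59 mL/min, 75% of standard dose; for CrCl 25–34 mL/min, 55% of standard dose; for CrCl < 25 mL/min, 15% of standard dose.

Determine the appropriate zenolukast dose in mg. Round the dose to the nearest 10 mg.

CrCl = (140 − 80) × 41.9 / (72 × 1.8) × 0.85 = 2514.0 / 129.60 × 0.85 ≈ 16.5 mL/min
CrCl ≈ 16 mL/min → bracket < 25 mL/min.
15% of 600 mg = 90 mg

90 mg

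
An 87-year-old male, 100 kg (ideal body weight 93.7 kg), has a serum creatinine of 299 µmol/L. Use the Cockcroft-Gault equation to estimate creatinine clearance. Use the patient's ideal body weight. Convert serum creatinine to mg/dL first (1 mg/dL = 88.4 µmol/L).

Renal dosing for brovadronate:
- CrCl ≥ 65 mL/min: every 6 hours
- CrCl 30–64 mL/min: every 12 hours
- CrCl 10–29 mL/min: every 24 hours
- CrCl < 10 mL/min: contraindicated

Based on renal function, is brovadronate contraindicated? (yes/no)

SCr = 299 / 88.4 = 3.382 mg/dL
CrCl = (140 − 87) × 93.7 / (72 × 3.382) = 4966.1 / 243.50 ≈ 20.4 mL/min
CrCl ≈ 20 mL/min, which is ≥ 10 mL/min.

no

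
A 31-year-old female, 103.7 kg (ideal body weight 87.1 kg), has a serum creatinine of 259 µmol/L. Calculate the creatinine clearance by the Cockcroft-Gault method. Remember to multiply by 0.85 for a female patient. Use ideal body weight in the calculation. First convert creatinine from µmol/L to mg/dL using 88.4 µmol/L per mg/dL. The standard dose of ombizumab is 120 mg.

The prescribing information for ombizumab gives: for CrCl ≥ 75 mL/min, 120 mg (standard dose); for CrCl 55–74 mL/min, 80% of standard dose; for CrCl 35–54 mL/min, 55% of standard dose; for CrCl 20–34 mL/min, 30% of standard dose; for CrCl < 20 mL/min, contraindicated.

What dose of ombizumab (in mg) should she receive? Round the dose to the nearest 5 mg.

65 mg

SCr = 259 / 88.4 = 2.93 mg/dL
CrCl = (140 − 31) × 87.1 / (72 × 2.93) × 0.85 = 9493.9 / 210.96 × 0.85 ≈ 38.3 mL/min
CrCl ≈ 38 mL/min → bracket 35–54 mL/min.
55% of 120 mg = 66 mg → 65 mg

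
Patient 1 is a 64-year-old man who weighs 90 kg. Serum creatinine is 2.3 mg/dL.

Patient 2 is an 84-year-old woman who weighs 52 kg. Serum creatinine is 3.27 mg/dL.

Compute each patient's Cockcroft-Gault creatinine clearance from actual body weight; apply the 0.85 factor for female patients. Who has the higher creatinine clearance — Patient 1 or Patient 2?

Patient 1

Patient 1: CrCl = (140 − 64) × 90 / (72 × 2.3) = 6840.0 / 165.60 ≈ 41.3 mL/min
Patient 2: CrCl = (140 − 84) × 52 / (72 × 3.27) × 0.85 = 2912.0 / 235.44 × 0.85 ≈ 10.5 mL/min
41.3 vs 10.5 mL/min → Patient 1 is higher.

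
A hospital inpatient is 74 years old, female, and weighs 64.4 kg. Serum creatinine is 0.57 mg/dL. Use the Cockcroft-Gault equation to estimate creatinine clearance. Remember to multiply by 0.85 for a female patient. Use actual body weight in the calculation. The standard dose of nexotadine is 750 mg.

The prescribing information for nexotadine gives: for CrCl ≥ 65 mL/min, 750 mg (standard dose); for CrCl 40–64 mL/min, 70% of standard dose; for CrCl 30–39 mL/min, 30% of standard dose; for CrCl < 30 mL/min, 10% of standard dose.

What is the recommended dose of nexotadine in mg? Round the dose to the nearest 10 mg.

CrCl = (140 − 74) × 64.4 / (72 × 0.57) × 0.85 = 4250.4 / 41.04 × 0.85 ≈ 88.0 mL/min
CrCl ≈ 88 mL/min → bracket ≥ 65 mL/min.
100% of 750 mg = 750 mg

750 mg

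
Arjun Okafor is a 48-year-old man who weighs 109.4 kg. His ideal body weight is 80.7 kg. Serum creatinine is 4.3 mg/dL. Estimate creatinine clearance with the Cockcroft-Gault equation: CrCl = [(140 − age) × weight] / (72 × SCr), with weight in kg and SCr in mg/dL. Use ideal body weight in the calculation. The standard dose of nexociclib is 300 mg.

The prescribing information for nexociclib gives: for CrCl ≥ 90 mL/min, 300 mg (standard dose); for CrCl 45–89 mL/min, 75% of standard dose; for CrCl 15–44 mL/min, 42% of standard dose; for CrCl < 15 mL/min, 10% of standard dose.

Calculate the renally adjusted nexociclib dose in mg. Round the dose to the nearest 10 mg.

CrCl = (140 − 48) × 80.7 / (72 × 4.3) = 7424.4 / 309.60 ≈ 24.0 mL/min
CrCl ≈ 24 mL/min → bracket 15–44 mL/min.
42% of 300 mg = 126 mg → 130 mg

130 mg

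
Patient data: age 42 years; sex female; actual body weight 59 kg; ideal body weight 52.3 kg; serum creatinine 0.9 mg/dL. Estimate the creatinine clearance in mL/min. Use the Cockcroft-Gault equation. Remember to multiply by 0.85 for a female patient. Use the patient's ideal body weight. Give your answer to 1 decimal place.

67.2 mL/min

CrCl = (140 − 42) × 52.3 / (72 × 0.9) × 0.85 = 5125.4 / 64.80 × 0.85 ≈ 67.2 mL/min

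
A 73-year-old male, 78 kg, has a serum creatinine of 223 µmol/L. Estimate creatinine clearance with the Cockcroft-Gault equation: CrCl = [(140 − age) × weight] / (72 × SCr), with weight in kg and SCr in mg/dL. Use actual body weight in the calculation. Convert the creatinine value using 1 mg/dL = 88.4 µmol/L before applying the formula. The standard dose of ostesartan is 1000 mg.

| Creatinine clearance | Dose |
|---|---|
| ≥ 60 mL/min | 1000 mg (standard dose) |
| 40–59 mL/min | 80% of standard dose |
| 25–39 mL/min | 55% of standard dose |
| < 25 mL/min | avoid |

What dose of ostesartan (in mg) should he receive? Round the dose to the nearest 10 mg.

550 mg

SCr = 223 / 88.4 = 2.523 mg/dL
CrCl = (140 − 73) × 78 / (72 × 2.523) = 5226.0 / 181.66 ≈ 28.8 mL/min
CrCl ≈ 29 mL/min → bracket 25–39 mL/min.
55% of 1000 mg = 550 mg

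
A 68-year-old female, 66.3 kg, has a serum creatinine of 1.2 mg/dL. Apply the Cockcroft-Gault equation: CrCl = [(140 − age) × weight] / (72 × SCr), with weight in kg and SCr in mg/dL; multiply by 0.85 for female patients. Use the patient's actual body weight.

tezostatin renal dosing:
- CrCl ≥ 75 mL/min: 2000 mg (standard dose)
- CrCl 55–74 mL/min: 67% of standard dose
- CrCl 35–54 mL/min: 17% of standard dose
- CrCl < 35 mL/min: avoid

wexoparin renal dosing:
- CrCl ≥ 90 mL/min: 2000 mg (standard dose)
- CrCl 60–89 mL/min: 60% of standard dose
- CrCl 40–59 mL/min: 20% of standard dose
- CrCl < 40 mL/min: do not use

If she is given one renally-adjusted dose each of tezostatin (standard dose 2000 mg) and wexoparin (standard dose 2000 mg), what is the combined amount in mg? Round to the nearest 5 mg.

CrCl = (140 − 68) × 66.3 / (72 × 1.2) × 0.85 = 4773.6 / 86.40 × 0.85 ≈ 47.0 mL/min
CrCl ≈ 47 mL/min.
tezostatin: 35–54 mL/min → 17% of 2000 mg = 340 mg.
wexoparin: 40–59 mL/min → 20% of 2000 mg = 400 mg.
Total = 340 + 400 = 740 mg.

740 mg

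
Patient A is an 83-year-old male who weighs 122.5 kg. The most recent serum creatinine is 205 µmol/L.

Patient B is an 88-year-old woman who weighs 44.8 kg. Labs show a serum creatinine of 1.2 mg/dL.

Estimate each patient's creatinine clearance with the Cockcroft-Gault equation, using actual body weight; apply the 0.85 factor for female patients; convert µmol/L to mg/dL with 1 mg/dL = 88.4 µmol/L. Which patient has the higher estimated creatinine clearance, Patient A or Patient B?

Patient A

Patient A: SCr = 205 / 88.4 = 2.319 mg/dL
Patient A: CrCl = (140 − 83) × 122.5 / (72 × 2.319) = 6982.5 / 166.97 ≈ 41.8 mL/min
Patient B: CrCl = (140 − 88) × 44.8 / (72 × 1.2) × 0.85 = 2329.6 / 86.40 × 0.85 ≈ 22.9 mL/min
41.8 vs 22.9 mL/min → Patient A is higher.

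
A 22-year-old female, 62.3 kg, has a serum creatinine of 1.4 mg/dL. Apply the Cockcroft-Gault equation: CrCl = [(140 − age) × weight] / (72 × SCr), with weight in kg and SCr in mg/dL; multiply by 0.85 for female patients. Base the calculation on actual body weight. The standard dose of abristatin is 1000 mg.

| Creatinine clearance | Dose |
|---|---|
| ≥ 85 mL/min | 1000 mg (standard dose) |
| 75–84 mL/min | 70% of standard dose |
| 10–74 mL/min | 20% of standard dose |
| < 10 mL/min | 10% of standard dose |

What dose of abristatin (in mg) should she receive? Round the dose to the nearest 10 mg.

CrCl = (140 − 22) × 62.3 / (72 × 1.4) × 0.85 = 7351.4 / 100.80 × 0.85 ≈ 62.0 mL/min
CrCl ≈ 62 mL/min → bracket 10–74 mL/min.
20% of 1000 mg = 200 mg

200 mg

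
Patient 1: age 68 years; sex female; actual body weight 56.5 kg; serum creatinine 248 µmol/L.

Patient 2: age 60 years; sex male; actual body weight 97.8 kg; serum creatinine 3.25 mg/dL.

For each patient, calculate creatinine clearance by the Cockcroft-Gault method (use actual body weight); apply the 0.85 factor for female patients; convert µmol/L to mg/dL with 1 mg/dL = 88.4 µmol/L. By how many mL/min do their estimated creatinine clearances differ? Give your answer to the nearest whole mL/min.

16 mL/min

Patient 1: SCr = 248 / 88.4 = 2.805 mg/dL
Patient 1: CrCl = (140 − 68) × 56.5 / (72 × 2.805) × 0.85 = 4068.0 / 201.96 × 0.85 ≈ 17.1 mL/min
Patient 2: CrCl = (140 − 60) × 97.8 / (72 × 3.25) = 7824.0 / 234.00 ≈ 33.4 mL/min
|17.1 − 33.4| = 16.3 mL/min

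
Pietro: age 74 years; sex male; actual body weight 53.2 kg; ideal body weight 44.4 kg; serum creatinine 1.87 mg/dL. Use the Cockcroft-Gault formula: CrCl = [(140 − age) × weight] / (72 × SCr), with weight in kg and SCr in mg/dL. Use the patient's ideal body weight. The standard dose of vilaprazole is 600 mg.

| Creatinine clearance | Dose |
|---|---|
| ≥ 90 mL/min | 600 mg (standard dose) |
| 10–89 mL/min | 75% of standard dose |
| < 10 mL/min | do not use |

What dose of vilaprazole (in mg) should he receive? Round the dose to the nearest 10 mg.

450 mg

CrCl = (140 − 74) × 44.4 / (72 × 1.87) = 2930.4 / 134.64 ≈ 21.8 mL/min
CrCl ≈ 22 mL/min → bracket 10–89 mL/min.
75% of 600 mg = 450 mg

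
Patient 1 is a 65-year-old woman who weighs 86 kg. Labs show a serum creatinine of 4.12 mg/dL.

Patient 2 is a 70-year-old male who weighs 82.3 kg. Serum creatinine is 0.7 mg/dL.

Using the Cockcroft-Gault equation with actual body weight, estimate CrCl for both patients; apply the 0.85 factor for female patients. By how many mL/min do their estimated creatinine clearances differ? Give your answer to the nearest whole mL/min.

Patient 1: CrCl = (140 − 65) × 86 / (72 × 4.12) × 0.85 = 6450.0 / 296.64 × 0.85 ≈ 18.5 mL/min
Patient 2: CrCl = (140 − 70) × 82.3 / (72 × 0.7) = 5761.0 / 50.40 ≈ 114.3 mL/min
|18.5 − 114.3| = 95.8 mL/min

96 mL/min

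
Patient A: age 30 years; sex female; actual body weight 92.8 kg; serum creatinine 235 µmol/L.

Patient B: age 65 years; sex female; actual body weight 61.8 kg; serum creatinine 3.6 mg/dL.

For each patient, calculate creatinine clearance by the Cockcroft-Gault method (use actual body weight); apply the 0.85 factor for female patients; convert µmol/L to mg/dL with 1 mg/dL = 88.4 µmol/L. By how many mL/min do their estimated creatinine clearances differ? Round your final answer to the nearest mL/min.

Patient A: SCr = 235 / 88.4 = 2.658 mg/dL
Patient A: CrCl = (140 − 30) × 92.8 / (72 × 2.658) × 0.85 = 10208.0 / 191.38 × 0.85 ≈ 45.3 mL/min
Patient B: CrCl = (140 − 65) × 61.8 / (72 × 3.6) × 0.85 = 4635.0 / 259.20 × 0.85 ≈ 15.2 mL/min
|45.3 − 15.2| = 30.1 mL/min

30 mL/min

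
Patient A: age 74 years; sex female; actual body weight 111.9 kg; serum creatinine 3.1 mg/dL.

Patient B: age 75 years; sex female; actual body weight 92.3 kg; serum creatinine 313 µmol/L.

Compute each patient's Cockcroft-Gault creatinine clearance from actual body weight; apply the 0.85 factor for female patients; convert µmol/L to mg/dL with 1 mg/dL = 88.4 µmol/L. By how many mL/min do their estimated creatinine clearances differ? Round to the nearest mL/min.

8 mL/min

Patient A: CrCl = (140 − 74) × 111.9 / (72 × 3.1) × 0.85 = 7385.4 / 223.20 × 0.85 ≈ 28.1 mL/min
Patient B: SCr = 313 / 88.4 = 3.541 mg/dL
Patient B: CrCl = (140 − 75) × 92.3 / (72 × 3.541) × 0.85 = 5999.5 / 254.95 × 0.85 ≈ 20.0 mL/min
|28.1 − 20.0| = 8.1 mL/min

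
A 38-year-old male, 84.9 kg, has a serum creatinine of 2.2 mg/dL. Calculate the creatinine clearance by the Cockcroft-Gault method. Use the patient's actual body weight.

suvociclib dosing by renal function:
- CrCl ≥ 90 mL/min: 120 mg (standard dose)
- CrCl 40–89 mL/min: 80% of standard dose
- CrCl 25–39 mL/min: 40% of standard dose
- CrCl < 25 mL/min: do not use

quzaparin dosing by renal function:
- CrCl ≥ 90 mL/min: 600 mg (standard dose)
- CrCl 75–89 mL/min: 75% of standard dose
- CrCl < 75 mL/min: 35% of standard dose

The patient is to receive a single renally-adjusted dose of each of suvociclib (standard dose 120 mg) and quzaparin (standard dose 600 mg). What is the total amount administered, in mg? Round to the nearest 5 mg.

305 mg

CrCl = (140 − 38) × 84.9 / (72 × 2.2) = 8659.8 / 158.40 ≈ 54.7 mL/min
CrCl ≈ 55 mL/min.
suvociclib: 40–89 mL/min → 80% of 120 mg = 96 mg.
quzaparin: < 75 mL/min → 35% of 600 mg = 210 mg.
Total = 96 + 210 = 306 mg.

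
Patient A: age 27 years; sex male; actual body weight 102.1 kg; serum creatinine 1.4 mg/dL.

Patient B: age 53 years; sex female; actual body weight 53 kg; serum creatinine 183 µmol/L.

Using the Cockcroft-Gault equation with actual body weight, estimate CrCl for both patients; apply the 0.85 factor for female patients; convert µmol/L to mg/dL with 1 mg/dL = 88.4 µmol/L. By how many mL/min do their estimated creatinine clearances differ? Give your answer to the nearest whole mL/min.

Patient A: CrCl = (140 − 27) × 102.1 / (72 × 1.4) = 11537.3 / 100.80 ≈ 114.5 mL/min
Patient B: SCr = 183 / 88.4 = 2.07 mg/dL
Patient B: CrCl = (140 − 53) × 53 / (72 × 2.07) × 0.85 = 4611.0 / 149.04 × 0.85 ≈ 26.3 mL/min
|114.5 − 26.3| = 88.2 mL/min

88 mL/min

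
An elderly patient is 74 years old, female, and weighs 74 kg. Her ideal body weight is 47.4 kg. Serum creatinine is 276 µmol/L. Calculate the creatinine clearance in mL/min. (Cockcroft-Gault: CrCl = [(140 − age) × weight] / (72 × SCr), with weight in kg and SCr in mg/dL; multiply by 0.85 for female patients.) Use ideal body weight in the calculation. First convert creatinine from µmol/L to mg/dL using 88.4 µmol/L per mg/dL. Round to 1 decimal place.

SCr = 276 / 88.4 = 3.122 mg/dL
CrCl = (140 − 74) × 47.4 / (72 × 3.122) × 0.85 = 3128.4 / 224.78 × 0.85 ≈ 11.8 mL/min

11.8 mL/min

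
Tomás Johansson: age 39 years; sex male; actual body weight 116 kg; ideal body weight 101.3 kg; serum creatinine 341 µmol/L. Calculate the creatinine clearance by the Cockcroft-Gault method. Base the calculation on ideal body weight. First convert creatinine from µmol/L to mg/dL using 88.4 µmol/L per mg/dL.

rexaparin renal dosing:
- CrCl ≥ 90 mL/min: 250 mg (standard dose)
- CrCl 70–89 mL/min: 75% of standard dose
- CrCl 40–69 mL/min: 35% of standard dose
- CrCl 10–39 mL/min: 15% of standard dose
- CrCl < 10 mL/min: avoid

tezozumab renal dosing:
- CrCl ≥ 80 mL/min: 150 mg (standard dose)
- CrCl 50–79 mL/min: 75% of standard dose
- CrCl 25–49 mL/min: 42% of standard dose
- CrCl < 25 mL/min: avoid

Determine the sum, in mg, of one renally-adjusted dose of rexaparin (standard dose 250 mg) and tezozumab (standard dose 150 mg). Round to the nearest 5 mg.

SCr = 341 / 88.4 = 3.857 mg/dL
CrCl = (140 − 39) × 101.3 / (72 × 3.857) = 10231.3 / 277.70 ≈ 36.8 mL/min
CrCl ≈ 37 mL/min.
rexaparin: 10–39 mL/min → 15% of 250 mg = 37.5 mg.
tezozumab: 25–49 mL/min → 42% of 150 mg = 63 mg.
Total = 37.5 + 63 = 100.5 mg.

100 mg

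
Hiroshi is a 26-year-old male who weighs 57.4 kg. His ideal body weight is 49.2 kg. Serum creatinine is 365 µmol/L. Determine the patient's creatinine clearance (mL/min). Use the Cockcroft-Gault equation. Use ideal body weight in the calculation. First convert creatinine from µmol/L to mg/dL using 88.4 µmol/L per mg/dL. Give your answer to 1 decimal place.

SCr = 365 / 88.4 = 4.129 mg/dL
CrCl = (140 − 26) × 49.2 / (72 × 4.129) = 5608.8 / 297.29 ≈ 18.9 mL/min

18.9 mL/min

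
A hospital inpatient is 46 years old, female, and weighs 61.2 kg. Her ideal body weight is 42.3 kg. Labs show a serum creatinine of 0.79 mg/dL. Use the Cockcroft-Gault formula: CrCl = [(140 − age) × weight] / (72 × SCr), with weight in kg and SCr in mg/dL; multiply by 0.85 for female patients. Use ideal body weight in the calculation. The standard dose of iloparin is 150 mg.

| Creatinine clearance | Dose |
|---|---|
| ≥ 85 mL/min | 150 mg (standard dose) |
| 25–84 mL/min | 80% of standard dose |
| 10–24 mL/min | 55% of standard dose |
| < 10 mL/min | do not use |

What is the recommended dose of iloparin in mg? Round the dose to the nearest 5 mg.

120 mg

CrCl = (140 − 46) × 42.3 / (72 × 0.79) × 0.85 = 3976.2 / 56.88 × 0.85 ≈ 59.4 mL/min
CrCl ≈ 59 mL/min → bracket 25–84 mL/min.
80% of 150 mg = 120 mg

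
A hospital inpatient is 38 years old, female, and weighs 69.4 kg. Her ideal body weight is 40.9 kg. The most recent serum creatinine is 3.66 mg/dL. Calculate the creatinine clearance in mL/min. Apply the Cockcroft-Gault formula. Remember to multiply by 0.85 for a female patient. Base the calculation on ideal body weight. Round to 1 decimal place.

13.5 mL/min

CrCl = (140 − 38) × 40.9 / (72 × 3.66) × 0.85 = 4171.8 / 263.52 × 0.85 ≈ 13.5 mL/min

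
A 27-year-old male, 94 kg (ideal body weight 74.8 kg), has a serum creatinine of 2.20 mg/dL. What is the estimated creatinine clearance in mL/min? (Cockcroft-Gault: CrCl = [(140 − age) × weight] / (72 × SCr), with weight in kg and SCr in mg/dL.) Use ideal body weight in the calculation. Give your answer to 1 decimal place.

CrCl = (140 − 27) × 74.8 / (72 × 2.2) = 8452.4 / 158.40 ≈ 53.4 mL/min

53.4 mL/min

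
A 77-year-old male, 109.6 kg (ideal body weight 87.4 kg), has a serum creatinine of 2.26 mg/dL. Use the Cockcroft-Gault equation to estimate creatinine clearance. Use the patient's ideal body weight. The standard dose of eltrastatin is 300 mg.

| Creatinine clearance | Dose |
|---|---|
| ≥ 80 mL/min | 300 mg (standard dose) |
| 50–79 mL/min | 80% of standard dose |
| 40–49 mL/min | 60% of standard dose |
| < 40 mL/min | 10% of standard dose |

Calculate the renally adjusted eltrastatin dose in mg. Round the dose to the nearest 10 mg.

30 mg

CrCl = (140 − 77) × 87.4 / (72 × 2.26) = 5506.2 / 162.72 ≈ 33.8 mL/min
CrCl ≈ 34 mL/min → bracket < 40 mL/min.
10% of 300 mg = 30 mg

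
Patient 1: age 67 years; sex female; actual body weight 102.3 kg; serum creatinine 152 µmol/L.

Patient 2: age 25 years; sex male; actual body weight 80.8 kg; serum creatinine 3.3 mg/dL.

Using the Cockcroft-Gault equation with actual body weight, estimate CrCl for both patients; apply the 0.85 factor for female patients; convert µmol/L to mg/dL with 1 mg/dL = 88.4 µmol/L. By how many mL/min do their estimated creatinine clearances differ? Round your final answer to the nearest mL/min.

12 mL/min

Patient 1: SCr = 152 / 88.4 = 1.719 mg/dL
Patient 1: CrCl = (140 − 67) × 102.3 / (72 × 1.719) × 0.85 = 7467.9 / 123.77 × 0.85 ≈ 51.3 mL/min
Patient 2: CrCl = (140 − 25) × 80.8 / (72 × 3.3) = 9292.0 / 237.60 ≈ 39.1 mL/min
|51.3 − 39.1| = 12.2 mL/min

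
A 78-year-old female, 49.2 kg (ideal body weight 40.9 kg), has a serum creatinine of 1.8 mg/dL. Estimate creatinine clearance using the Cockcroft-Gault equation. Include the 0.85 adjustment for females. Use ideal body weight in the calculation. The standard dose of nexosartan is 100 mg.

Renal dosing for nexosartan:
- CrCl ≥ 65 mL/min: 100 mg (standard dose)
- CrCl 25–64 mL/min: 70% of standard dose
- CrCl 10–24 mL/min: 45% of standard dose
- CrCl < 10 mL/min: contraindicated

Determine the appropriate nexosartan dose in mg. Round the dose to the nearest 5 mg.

45 mg

CrCl = (140 − 78) × 40.9 / (72 × 1.8) × 0.85 = 2535.8 / 129.60 × 0.85 ≈ 16.6 mL/min
CrCl ≈ 17 mL/min → bracket 10–24 mL/min.
45% of 100 mg = 45 mg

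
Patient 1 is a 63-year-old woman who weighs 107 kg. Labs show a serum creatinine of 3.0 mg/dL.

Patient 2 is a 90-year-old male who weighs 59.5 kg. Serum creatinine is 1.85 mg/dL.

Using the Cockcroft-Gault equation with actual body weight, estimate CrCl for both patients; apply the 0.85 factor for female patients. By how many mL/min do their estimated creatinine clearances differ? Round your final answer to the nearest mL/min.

Patient 1: CrCl = (140 − 63) × 107 / (72 × 3) × 0.85 = 8239.0 / 216.00 × 0.85 ≈ 32.4 mL/min
Patient 2: CrCl = (140 − 90) × 59.5 / (72 × 1.85) = 2975.0 / 133.20 ≈ 22.3 mL/min
|32.4 − 22.3| = 10.1 mL/min

10 mL/min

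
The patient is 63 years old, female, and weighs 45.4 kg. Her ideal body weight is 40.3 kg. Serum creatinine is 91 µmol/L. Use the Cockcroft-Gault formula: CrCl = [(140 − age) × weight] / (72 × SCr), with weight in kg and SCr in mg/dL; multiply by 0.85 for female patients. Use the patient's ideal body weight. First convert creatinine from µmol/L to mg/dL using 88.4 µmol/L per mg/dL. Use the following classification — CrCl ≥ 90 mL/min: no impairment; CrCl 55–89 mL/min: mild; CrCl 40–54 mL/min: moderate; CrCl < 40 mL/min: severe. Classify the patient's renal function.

severe

SCr = 91 / 88.4 = 1.029 mg/dL
CrCl = (140 − 63) × 40.3 / (72 × 1.029) × 0.85 = 3103.1 / 74.09 × 0.85 ≈ 35.6 mL/min
36 mL/min falls in the 'severe' range.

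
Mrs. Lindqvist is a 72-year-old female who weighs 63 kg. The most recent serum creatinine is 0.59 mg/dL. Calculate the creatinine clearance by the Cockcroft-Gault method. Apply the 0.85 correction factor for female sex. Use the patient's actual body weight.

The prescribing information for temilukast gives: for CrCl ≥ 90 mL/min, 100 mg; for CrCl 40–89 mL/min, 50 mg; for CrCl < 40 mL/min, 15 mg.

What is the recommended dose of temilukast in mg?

50 mg

CrCl = (140 − 72) × 63 / (72 × 0.59) × 0.85 = 4284.0 / 42.48 × 0.85 ≈ 85.7 mL/min
CrCl ≈ 86 mL/min → bracket 40–89 mL/min.
Dose for this bracket: 50 mg.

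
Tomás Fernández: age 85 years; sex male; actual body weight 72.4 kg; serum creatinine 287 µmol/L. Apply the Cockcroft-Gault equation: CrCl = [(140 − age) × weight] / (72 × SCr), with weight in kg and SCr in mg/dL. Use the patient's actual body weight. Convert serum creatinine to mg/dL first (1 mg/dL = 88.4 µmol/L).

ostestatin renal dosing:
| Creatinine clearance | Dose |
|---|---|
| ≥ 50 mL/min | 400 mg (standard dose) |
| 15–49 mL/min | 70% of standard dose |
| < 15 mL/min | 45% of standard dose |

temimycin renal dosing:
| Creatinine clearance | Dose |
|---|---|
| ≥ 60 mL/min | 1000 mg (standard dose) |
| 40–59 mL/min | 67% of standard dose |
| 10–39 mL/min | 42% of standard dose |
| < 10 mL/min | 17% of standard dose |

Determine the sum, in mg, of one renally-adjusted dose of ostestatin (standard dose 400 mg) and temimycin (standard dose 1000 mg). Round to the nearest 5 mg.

700 mg

SCr = 287 / 88.4 = 3.247 mg/dL
CrCl = (140 − 85) × 72.4 / (72 × 3.247) = 3982.0 / 233.78 ≈ 17.0 mL/min
CrCl ≈ 17 mL/min.
ostestatin: 15–49 mL/min → 70% of 400 mg = 280 mg.
temimycin: 10–39 mL/min → 42% of 1000 mg = 420 mg.
Total = 280 + 420 = 700 mg.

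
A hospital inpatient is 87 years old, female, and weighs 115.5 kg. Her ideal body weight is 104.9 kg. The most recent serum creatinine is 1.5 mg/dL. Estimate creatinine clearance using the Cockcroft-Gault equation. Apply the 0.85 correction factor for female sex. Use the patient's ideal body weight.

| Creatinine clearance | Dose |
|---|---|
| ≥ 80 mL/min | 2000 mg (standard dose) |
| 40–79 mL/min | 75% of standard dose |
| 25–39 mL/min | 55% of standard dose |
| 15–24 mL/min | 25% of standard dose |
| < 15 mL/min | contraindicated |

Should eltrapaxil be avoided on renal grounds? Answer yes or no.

CrCl = (140 − 87) × 104.9 / (72 × 1.5) × 0.85 = 5559.7 / 108.00 × 0.85 ≈ 43.8 mL/min
CrCl ≈ 44 mL/min, which is ≥ 15 mL/min.

no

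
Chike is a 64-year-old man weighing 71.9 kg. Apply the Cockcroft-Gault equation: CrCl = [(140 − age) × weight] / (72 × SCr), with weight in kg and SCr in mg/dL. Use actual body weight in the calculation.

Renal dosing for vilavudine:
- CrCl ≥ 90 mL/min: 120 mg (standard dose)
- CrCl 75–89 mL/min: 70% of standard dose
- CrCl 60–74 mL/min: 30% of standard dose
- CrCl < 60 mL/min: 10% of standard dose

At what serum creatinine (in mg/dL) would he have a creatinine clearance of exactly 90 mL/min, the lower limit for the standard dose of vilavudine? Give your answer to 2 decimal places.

Standard dose requires CrCl ≥ 90 mL/min.
Set (140 − 64) × 71.9 / (72 × SCr) = 90
SCr = (140 − 64) × 71.9 / (72 × 90) = 0.843 mg/dL

0.84 mg/dL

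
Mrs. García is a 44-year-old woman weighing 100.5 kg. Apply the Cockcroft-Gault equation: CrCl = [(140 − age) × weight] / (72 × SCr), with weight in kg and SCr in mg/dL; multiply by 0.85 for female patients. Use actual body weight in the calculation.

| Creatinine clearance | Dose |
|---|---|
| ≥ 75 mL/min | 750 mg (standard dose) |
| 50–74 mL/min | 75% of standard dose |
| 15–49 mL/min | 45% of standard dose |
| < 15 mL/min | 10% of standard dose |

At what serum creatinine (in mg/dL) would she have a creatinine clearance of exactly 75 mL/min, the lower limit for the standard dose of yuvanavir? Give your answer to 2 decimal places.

1.52 mg/dL

Standard dose requires CrCl ≥ 75 mL/min.
Set (140 − 44) × 100.5 × 0.85 / (72 × SCr) = 75
SCr = (140 − 44) × 100.5 × 0.85 / (72 × 75) = 1.519 mg/dL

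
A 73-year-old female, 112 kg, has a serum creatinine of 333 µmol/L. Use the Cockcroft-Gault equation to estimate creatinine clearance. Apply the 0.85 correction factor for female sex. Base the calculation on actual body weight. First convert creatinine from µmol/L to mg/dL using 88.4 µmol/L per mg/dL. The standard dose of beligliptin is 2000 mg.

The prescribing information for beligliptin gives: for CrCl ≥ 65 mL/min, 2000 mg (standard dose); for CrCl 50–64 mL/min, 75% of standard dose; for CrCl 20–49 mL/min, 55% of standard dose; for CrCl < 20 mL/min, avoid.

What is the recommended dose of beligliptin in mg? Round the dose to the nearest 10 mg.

1100 mg

SCr = 333 / 88.4 = 3.767 mg/dL
CrCl = (140 − 73) × 112 / (72 × 3.767) × 0.85 = 7504.0 / 271.22 × 0.85 ≈ 23.5 mL/min
CrCl ≈ 24 mL/min → bracket 20–49 mL/min.
55% of 2000 mg = 1100 mg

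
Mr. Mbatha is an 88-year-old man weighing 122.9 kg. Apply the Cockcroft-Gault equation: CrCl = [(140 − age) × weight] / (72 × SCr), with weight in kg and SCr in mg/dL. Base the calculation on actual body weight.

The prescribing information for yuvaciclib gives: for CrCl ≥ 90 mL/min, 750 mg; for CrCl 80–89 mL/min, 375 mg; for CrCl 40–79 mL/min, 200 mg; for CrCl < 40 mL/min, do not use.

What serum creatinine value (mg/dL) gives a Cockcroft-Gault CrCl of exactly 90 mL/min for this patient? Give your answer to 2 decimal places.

0.99 mg/dL

Standard dose requires CrCl ≥ 90 mL/min.
Set (140 − 88) × 122.9 / (72 × SCr) = 90
SCr = (140 − 88) × 122.9 / (72 × 90) = 0.986 mg/dL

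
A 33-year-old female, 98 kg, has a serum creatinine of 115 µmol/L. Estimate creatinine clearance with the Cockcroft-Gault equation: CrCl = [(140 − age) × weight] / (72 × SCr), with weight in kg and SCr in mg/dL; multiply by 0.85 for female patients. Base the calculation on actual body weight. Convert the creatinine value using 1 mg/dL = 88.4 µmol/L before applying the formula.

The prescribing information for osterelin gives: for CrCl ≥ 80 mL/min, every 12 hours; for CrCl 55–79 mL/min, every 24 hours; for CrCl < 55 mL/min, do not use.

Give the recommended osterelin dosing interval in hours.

SCr = 115 / 88.4 = 1.301 mg/dL
CrCl = (140 − 33) × 98 / (72 × 1.301) × 0.85 = 10486.0 / 93.67 × 0.85 ≈ 95.2 mL/min
CrCl ≈ 95 mL/min → bracket ≥ 80 mL/min → every 12 hours.

every 12 hours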